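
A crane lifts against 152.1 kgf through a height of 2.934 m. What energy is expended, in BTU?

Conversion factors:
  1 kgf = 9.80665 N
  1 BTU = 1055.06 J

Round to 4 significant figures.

152.1 kgf × 9.80665 → 1491.59 N
W = F × d = 1491.59 N × 2.934 m = 4376.33 J
4376.33 J ÷ (1055.06 J/BTU) = 4.14794 BTU

4.148 BTU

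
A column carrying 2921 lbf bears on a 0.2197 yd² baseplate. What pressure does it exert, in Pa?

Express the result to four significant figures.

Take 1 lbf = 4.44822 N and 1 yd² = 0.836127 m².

2921 lbf × 4.44822 → 12993.3 N
0.2197 yd² × 0.836127 → 0.183697 m²
P = F / A = 12993.3 N / 0.183697 m² = 70732.2 Pa

7.073×10⁴ Pa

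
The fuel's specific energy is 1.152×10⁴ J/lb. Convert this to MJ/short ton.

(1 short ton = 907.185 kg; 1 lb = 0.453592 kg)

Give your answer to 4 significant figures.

1.152×10⁴ J/lb ÷ 0.453592 kg/lb = 25397.3 J/kg
25397.3 J/kg ÷ 1000000 J/MJ × 907.185 kg/short ton = 23.04 MJ/short ton

23.04 MJ/short ton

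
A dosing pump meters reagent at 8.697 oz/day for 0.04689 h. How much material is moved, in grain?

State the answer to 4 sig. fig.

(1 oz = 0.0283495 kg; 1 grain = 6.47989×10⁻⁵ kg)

8.697 oz/day → 2.85365×10⁻⁶ kg/s
0.04689 h → 168.804 s
m = ṁ × t = 2.85365×10⁻⁶ × 168.804 = 4.81708×10⁻⁴ kg
In grain: 4.81708×10⁻⁴ / 6.47989×10⁻⁵ = 7.43389 grain

7.434 grain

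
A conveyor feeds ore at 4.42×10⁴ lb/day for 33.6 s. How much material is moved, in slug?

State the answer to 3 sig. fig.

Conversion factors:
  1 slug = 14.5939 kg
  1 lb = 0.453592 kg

4.42×10⁴ lb/day → 0.232046 kg/s
m = ṁ × t = 0.232046 × 33.6 = 7.79675 kg
In slug: 7.79675 / 14.5939 = 0.534247 slug

0.534 slug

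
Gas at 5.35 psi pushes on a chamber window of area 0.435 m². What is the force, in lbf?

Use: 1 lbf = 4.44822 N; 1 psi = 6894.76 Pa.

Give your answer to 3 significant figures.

5.35 psi × 6894.76 = 36887 Pa
F = P × A = 36887 Pa × 0.435 m² = 16045.8 N
16045.8 N ÷ (4.44822 N/lbf) = 3607.24 lbf

3610 lbf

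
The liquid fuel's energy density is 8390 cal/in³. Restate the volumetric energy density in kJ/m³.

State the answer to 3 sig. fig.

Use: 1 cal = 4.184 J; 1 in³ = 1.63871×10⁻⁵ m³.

8390 cal/in³ × 4.184 J/cal ÷ 1.63871×10⁻⁵ m³/in³ = 2.14216×10⁹ J/m³
2.14216×10⁹ J/m³ ÷ 1000 J/kJ = 2.14216×10⁶ kJ/m³

2.14×10⁶ kJ/m³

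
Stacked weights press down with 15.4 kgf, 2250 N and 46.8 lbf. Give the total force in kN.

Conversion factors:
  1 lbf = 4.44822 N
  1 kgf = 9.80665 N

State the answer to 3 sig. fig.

2.61 kN

15.4 kgf × 9.80665 = 151.022 N
2250 N (already N)
46.8 lbf × 4.44822 = 208.177 N
Total: 151.022 + 2250 + 208.177 = 2609.2 N
In kN: 2609.2 / 1000 = 2.6092 kN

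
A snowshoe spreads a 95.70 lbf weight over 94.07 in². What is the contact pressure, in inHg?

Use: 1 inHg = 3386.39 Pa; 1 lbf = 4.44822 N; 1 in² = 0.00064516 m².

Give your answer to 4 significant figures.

95.70 lbf × 4.44822 → 425.695 N
94.07 in² × 0.00064516 → 0.0606902 m²
P = F / A = 425.695 N / 0.0606902 m² = 7014.23 Pa
7014.23 Pa ÷ (3386.39 Pa/inHg) = 2.0713 inHg

2.071 inHg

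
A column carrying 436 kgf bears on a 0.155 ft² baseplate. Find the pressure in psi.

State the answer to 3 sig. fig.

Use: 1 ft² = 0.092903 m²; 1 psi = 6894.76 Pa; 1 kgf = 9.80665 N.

43.1 psi

436 kgf × 9.80665 = 4275.7 N
0.155 ft² × 0.092903 = 0.0144 m²
P = F / A = 4275.7 N / 0.0144 m² = 296924 Pa
296924 Pa ÷ (6894.76 Pa/psi) = 43.0652 psi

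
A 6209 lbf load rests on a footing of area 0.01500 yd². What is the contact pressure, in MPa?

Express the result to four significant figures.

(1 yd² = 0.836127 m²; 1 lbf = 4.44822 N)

2.202 MPa

6209 lbf × 4.44822 → 27619 N
0.01500 yd² × 0.836127 → 0.0125419 m²
P = F / A = 27619 N / 0.0125419 m² = 2.20214×10⁶ Pa
2.20214×10⁶ Pa ÷ (1000000 Pa/MPa) = 2.20214 MPa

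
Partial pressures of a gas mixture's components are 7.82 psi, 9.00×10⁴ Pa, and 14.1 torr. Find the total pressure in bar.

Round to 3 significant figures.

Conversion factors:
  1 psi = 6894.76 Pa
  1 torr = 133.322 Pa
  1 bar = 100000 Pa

1.46 bar

7.82 psi × 6894.76 = 53917 Pa
9.00×10⁴ Pa (already Pa)
14.1 torr × 133.322 = 1879.84 Pa
Sum: 53917 + 90000 + 1879.84 = 145797 Pa
In bar: 145797 / 100000 = 1.45797 bar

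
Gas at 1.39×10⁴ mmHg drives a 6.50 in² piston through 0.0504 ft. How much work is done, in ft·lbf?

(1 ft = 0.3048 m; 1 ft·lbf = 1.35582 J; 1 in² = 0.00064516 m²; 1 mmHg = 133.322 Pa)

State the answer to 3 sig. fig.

1.39×10⁴ mmHg → 1.85318×10⁶ Pa
6.50 in² → 0.00419354 m²
F = P × A = 1.85318×10⁶ × 0.00419354 = 7771.38 N
0.0504 ft → 0.0153619 m
W = F × d = 7771.38 × 0.0153619 = 119.383 J
In ft·lbf: 119.383 / 1.35582 = 88.0522 ft·lbf

88.1 ft·lbf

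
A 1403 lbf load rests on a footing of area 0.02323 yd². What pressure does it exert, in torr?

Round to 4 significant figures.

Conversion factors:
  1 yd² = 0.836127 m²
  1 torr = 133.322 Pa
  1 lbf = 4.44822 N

2410 torr

1403 lbf × 4.44822 = 6240.85 N
0.02323 yd² × 0.836127 = 0.0194232 m²
P = F / A = 6240.85 N / 0.0194232 m² = 321309 Pa
321309 Pa ÷ (133.322 Pa/torr) = 2410.02 torr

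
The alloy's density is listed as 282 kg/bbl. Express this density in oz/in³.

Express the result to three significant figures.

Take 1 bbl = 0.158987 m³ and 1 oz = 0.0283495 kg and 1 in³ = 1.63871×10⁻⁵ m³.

1.03 oz/in³

282 kg/bbl ÷ 0.158987 m³/bbl = 1773.73 kg/m³
1773.73 kg/m³ ÷ 0.0283495 kg/oz × 1.63871×10⁻⁵ m³/in³ = 1.02528 oz/in³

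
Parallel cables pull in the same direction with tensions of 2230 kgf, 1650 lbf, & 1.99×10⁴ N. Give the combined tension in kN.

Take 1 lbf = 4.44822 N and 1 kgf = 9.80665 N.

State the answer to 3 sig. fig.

2230 kgf × 9.80665 = 21868.8 N
1650 lbf × 4.44822 = 7339.56 N
1.99×10⁴ N (already N)
Sum: 21868.8 + 7339.56 + 19900 = 49108.4 N
In kN: 49108.4 / 1000 = 49.1084 kN

49.1 kN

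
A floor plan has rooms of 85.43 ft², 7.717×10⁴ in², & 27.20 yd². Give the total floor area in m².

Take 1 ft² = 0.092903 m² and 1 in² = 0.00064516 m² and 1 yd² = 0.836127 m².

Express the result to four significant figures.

80.47 m²

85.43 ft² × 0.092903 → 7.9367 m²
7.717×10⁴ in² × 0.00064516 → 49.787 m²
27.20 yd² × 0.836127 → 22.7427 m²
Sum: 7.9367 + 49.787 + 22.7427 = 80.4664 m²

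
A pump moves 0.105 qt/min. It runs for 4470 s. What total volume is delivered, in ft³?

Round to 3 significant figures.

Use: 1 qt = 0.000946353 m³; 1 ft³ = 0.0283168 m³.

0.105 qt/min → 1.65612×10⁻⁶ m³/s
V = Q × t = 1.65612×10⁻⁶ × 4470 = 0.00740286 m³
In ft³: 0.00740286 / 0.0283168 = 0.26143 ft³

0.261 ft³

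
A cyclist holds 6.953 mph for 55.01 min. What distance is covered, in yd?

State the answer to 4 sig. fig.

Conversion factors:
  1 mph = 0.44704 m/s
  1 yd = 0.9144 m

6.953 mph × 0.44704 = 3.10827 m/s
55.01 min × 60 = 3300.6 s
d = v × t = 3.10827 m/s × 3300.6 s = 10259.2 m
10259.2 m ÷ (0.9144 m/yd) = 11219.6 yd

1.122×10⁴ yd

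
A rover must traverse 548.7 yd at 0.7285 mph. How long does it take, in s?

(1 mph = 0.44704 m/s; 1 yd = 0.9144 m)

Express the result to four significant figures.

548.7 yd × 0.9144 → 501.731 m
0.7285 mph × 0.44704 → 0.325669 m/s
t = d / v = 501.731 m / 0.325669 m/s = 1540.62 s

1541 s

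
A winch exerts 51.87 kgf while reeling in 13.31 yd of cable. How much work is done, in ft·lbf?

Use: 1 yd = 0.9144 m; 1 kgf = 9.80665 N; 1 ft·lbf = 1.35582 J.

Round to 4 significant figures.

4566 ft·lbf

51.87 kgf × 9.80665 = 508.671 N
13.31 yd × 0.9144 = 12.1707 m
W = F × d = 508.671 N × 12.1707 m = 6190.88 J
6190.88 J ÷ (1.35582 J/ft·lbf) = 4566.15 ft·lbf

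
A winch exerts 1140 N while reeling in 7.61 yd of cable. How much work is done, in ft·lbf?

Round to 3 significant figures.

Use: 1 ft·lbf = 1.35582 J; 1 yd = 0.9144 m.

7.61 yd × 0.9144 → 6.95858 m
W = F × d = 1140 N × 6.95858 m = 7932.78 J
7932.78 J ÷ (1.35582 J/ft·lbf) = 5850.91 ft·lbf

5850 ft·lbf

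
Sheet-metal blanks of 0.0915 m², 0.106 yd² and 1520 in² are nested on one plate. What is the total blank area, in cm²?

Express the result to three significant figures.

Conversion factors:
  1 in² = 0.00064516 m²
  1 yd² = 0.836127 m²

1.16×10⁴ cm²

0.0915 m² (already m²)
0.106 yd² × 0.836127 = 0.0886295 m²
1520 in² × 0.00064516 = 0.980643 m²
Combined: 0.0915 + 0.0886295 + 0.980643 = 1.16077 m²
In cm²: 1.16077 / 0.0001 = 11607.7 cm²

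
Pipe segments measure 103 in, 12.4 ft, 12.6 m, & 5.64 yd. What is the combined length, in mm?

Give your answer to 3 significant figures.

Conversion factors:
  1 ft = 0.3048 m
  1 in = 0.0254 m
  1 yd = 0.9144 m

2.42×10⁴ mm

103 in × 0.0254 → 2.6162 m
12.4 ft × 0.3048 → 3.77952 m
12.6 m (already m)
5.64 yd × 0.9144 → 5.15722 m
Total: 2.6162 + 3.77952 + 12.6 + 5.15722 = 24.1529 m
In mm: 24.1529 / 0.001 = 24152.9 mm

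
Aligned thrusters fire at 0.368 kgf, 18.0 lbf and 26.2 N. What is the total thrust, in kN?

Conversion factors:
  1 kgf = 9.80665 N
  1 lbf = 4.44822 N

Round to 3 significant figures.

0.110 kN

0.368 kgf × 9.80665 = 3.60885 N
18.0 lbf × 4.44822 = 80.068 N
26.2 N (already N)
Total: 3.60885 + 80.068 + 26.2 = 109.877 N
In kN: 109.877 / 1000 = 0.109877 kN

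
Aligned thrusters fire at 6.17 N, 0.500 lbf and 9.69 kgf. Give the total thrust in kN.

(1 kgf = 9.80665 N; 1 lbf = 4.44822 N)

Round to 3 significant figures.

0.103 kN

6.17 N (already N)
0.500 lbf × 4.44822 = 2.22411 N
9.69 kgf × 9.80665 = 95.0264 N
Combined: 6.17 + 2.22411 + 95.0264 = 103.421 N
In kN: 103.421 / 1000 = 0.103421 kN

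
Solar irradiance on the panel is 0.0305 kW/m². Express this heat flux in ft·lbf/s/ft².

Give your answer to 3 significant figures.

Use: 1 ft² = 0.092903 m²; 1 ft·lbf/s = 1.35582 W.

0.0305 kW/m² × 1000 W/kW = 30.5 W/m²
30.5 W/m² ÷ 1.35582 W/ft·lbf/s × 0.092903 m²/ft² = 2.08991 ft·lbf/s/ft²

2.09 ft·lbf/s/ft²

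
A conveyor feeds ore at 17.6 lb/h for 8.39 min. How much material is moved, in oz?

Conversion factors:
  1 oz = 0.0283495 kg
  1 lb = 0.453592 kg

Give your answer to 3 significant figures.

17.6 lb/h → 0.00221756 kg/s
8.39 min → 503.4 s
m = ṁ × t = 0.00221756 × 503.4 = 1.11632 kg
In oz: 1.11632 / 0.0283495 = 39.3771 oz

39.4 oz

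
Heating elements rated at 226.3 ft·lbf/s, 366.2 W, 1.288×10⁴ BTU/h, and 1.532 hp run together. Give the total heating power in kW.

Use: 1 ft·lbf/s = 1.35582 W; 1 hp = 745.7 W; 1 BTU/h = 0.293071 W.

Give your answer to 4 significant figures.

5.590 kW

226.3 ft·lbf/s × 1.35582 = 306.822 W
366.2 W (already W)
1.288×10⁴ BTU/h × 0.293071 = 3774.75 W
1.532 hp × 745.7 = 1142.41 W
Total: 306.822 + 366.2 + 3774.75 + 1142.41 = 5590.18 W
In kW: 5590.18 / 1000 = 5.59018 kW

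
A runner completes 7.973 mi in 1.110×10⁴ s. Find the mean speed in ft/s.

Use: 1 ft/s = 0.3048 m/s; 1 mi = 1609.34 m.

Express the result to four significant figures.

7.973 mi × 1609.34 → 12831.3 m
v = d / t = 12831.3 m / 11100 s = 1.15597 m/s
1.15597 m/s ÷ (0.3048 m/s/ft/s) = 3.79255 ft/s

3.793 ft/s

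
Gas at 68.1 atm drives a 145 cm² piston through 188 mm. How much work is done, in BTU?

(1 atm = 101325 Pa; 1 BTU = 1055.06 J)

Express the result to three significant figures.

68.1 atm → 6.90023×10⁶ Pa
145 cm² → 0.0145 m²
F = P × A = 6.90023×10⁶ × 0.0145 = 100053 N
188 mm → 0.188 m
W = F × d = 100053 × 0.188 = 18810 J
In BTU: 18810 / 1055.06 = 17.8284 BTU

17.8 BTU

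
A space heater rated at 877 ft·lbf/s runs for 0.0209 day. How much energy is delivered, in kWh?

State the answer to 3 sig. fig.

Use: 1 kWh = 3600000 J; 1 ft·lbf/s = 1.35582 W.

877 ft·lbf/s × 1.35582 → 1189.05 W
0.0209 day × 86400 → 1805.76 s
E = P × t = 1189.05 W × 1805.76 s = 2.14714×10⁶ J
2.14714×10⁶ J ÷ (3600000 J/kWh) = 0.596428 kWh

0.596 kWh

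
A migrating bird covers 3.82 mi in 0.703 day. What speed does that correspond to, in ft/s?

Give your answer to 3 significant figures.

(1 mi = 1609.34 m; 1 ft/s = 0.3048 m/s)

0.332 ft/s

3.82 mi × 1609.34 = 6147.68 m
0.703 day × 86400 = 60739.2 s
v = d / t = 6147.68 m / 60739.2 s = 0.101214 m/s
0.101214 m/s ÷ (0.3048 m/s/ft/s) = 0.332067 ft/s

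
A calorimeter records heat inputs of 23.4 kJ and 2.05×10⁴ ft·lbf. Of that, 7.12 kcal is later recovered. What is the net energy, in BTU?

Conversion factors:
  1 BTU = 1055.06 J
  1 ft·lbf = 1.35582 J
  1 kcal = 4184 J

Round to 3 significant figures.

23.4 kJ × 1000 = 23400 J
2.05×10⁴ ft·lbf × 1.35582 = 27794.3 J
7.12 kcal × 4184 = 29790.1 J
Sum: 23400 + 27794.3 − 29790.1 = 21404.2 J
In BTU: 21404.2 / 1055.06 = 20.2872 BTU

20.3 BTU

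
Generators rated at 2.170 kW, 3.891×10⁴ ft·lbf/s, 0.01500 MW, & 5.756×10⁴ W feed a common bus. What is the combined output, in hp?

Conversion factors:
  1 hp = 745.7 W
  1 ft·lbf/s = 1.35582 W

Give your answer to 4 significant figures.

2.170 kW × 1000 = 2170 W
3.891×10⁴ ft·lbf/s × 1.35582 = 52755 W
0.01500 MW × 1000000 = 15000 W
5.756×10⁴ W (already W)
Sum: 2170 + 52755 + 15000 + 57560 = 127485 W
In hp: 127485 / 745.7 = 170.96 hp

171.0 hp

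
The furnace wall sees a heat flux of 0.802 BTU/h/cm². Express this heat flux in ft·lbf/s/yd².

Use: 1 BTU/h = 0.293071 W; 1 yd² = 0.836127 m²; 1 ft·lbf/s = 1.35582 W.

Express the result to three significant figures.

0.802 BTU/h/cm² × 0.293071 W/BTU/h ÷ 0.0001 m²/cm² = 2350.43 W/m²
2350.43 W/m² ÷ 1.35582 W/ft·lbf/s × 0.836127 m²/yd² = 1449.5 ft·lbf/s/yd²

1450 ft·lbf/s/yd²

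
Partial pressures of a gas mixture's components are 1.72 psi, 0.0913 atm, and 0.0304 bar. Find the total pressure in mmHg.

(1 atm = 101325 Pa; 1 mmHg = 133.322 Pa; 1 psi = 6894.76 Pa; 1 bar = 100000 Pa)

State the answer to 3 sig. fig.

1.72 psi × 6894.76 = 11859 Pa
0.0913 atm × 101325 = 9250.97 Pa
0.0304 bar × 100000 = 3040 Pa
Sum: 11859 + 9250.97 + 3040 = 24150 Pa
In mmHg: 24150 / 133.322 = 181.14 mmHg

181 mmHg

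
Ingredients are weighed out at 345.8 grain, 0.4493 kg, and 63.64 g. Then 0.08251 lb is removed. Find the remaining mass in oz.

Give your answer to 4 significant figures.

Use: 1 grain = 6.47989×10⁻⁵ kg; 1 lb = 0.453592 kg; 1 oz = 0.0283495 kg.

345.8 grain × 6.47989×10⁻⁵ = 0.0224075 kg
0.4493 kg (already kg)
63.64 g × 0.001 = 0.06364 kg
0.08251 lb × 0.453592 = 0.0374259 kg
Sum: 0.0224075 + 0.4493 + 0.06364 − 0.0374259 = 0.497922 kg
In oz: 0.497922 / 0.0283495 = 17.5637 oz

17.56 oz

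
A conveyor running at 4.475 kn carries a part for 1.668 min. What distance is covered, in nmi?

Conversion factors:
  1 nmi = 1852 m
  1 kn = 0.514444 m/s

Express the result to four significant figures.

4.475 kn × 0.514444 = 2.30214 m/s
1.668 min × 60 = 100.08 s
d = v × t = 2.30214 m/s × 100.08 s = 230.398 m
230.398 m ÷ (1852 m/nmi) = 0.124405 nmi

0.1244 nmi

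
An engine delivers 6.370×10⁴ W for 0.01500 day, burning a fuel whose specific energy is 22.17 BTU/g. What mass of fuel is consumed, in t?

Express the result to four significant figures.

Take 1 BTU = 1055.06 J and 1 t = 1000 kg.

0.003529 t

0.01500 day → 1296 s
E = P × t = 63700 × 1296 = 8.25552×10⁷ J
22.17 BTU/g → 2.33907×10⁷ J/kg
m = E / e_s = 8.25552×10⁷ / 2.33907×10⁷ = 3.5294 kg
In t: 3.5294 / 1000 = 0.0035294 t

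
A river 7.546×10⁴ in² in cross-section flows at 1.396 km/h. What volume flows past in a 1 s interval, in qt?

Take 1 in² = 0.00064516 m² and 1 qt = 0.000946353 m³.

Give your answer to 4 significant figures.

1.995×10⁴ qt

1.396 km/h × (1/3.6) = 0.387778 m/s
7.546×10⁴ in² × 0.00064516 = 48.6838 m²
V = v × A × t = 0.387778 m/s × 48.6838 m² × 1 s = 18.8785 m³
18.8785 m³ ÷ (0.000946353 m³/qt) = 19948.7 qt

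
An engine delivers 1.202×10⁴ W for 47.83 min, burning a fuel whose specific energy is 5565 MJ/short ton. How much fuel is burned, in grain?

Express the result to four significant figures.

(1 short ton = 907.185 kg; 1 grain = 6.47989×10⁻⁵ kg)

47.83 min → 2869.8 s
E = P × t = 12020 × 2869.8 = 3.4495×10⁷ J
5565 MJ/short ton → 6.13436×10⁶ J/kg
m = E / e_s = 3.4495×10⁷ / 6.13436×10⁶ = 5.62324 kg
In grain: 5.62324 / 6.47989×10⁻⁵ = 86779.9 grain

8.678×10⁴ grain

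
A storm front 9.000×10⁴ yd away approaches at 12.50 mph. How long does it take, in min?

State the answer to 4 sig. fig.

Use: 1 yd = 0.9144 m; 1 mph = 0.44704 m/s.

245.5 min

9.000×10⁴ yd × 0.9144 → 82296 m
12.50 mph × 0.44704 → 5.588 m/s
t = d / v = 82296 m / 5.588 m/s = 14727.3 s
14727.3 s ÷ (60 s/min) = 245.455 min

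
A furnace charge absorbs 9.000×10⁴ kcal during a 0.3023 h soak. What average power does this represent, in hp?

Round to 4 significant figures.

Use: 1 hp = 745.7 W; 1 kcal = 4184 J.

9.000×10⁴ kcal × 4184 = 3.7656×10⁸ J
0.3023 h × 3600 = 1088.28 s
P = E / t = 3.7656×10⁸ J / 1088.28 s = 346014 W
346014 W ÷ (745.7 W/hp) = 464.012 hp

464.0 hp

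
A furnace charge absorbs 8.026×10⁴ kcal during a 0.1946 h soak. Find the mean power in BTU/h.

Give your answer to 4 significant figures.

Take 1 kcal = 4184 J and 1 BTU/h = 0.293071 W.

1.636×10⁶ BTU/h

8.026×10⁴ kcal × 4184 = 3.35808×10⁸ J
0.1946 h × 3600 = 700.56 s
P = E / t = 3.35808×10⁸ J / 700.56 s = 479342 W
479342 W ÷ (0.293071 W/BTU/h) = 1.63558×10⁶ BTU/h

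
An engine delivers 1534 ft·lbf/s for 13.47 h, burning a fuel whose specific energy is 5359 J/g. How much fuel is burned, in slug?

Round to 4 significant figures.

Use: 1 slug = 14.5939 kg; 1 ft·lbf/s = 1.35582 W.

1534 ft·lbf/s → 2079.83 W
13.47 h → 48492 s
E = P × t = 2079.83 × 48492 = 1.00855×10⁸ J
5359 J/g → 5.359×10⁶ J/kg
m = E / e_s = 1.00855×10⁸ / 5.359×10⁶ = 18.8197 kg
In slug: 18.8197 / 14.5939 = 1.28956 slug

1.290 slug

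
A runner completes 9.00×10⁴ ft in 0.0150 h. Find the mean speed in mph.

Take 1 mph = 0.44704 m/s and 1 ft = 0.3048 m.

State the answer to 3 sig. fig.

1140 mph

9.00×10⁴ ft × 0.3048 → 27432 m
0.0150 h × 3600 → 54 s
v = d / t = 27432 m / 54 s = 508 m/s
508 m/s ÷ (0.44704 m/s/mph) = 1136.36 mph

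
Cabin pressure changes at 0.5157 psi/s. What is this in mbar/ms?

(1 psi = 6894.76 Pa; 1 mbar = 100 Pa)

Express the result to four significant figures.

0.03556 mbar/ms

0.5157 psi/s × 6894.76 Pa/psi = 3555.63 Pa/s
3555.63 Pa/s ÷ 100 Pa/mbar × 0.001 s/ms = 0.0355563 mbar/ms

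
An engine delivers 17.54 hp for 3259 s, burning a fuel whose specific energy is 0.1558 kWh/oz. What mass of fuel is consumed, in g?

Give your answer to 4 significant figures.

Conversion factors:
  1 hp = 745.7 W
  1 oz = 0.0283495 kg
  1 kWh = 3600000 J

2155 g

17.54 hp → 13079.6 W
E = P × t = 13079.6 × 3259 = 4.26264×10⁷ J
0.1558 kWh/oz → 1.97845×10⁷ J/kg
m = E / e_s = 4.26264×10⁷ / 1.97845×10⁷ = 2.15454 kg
In g: 2.15454 / 0.001 = 2154.54 g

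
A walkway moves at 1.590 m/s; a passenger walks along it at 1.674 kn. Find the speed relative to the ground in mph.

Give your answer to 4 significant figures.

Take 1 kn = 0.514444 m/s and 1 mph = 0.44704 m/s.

5.483 mph

1.590 m/s (already m/s)
1.674 kn × 0.514444 → 0.861179 m/s
Sum: 1.59 + 0.861179 = 2.45118 m/s
In mph: 2.45118 / 0.44704 = 5.48313 mph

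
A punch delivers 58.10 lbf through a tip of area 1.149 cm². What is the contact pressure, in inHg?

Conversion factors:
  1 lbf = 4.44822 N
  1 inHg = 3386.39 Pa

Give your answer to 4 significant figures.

58.10 lbf × 4.44822 = 258.442 N
1.149 cm² × 0.0001 = 1.149×10⁻⁴ m²
P = F / A = 258.442 N / 1.149×10⁻⁴ m² = 2.24928×10⁶ Pa
2.24928×10⁶ Pa ÷ (3386.39 Pa/inHg) = 664.212 inHg

664.2 inHg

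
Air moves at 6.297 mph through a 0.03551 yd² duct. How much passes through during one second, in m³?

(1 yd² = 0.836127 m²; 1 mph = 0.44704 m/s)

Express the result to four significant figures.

6.297 mph × 0.44704 = 2.81501 m/s
0.03551 yd² × 0.836127 = 0.0296909 m²
V = v × A × t = 2.81501 m/s × 0.0296909 m² × 1 s = 0.0835802 m³

0.08358 m³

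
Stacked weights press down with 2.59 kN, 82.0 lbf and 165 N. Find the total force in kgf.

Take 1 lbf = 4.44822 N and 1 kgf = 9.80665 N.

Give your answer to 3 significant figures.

318 kgf

2.59 kN × 1000 → 2590 N
82.0 lbf × 4.44822 → 364.754 N
165 N (already N)
Sum: 2590 + 364.754 + 165 = 3119.75 N
In kgf: 3119.75 / 9.80665 = 318.126 kgf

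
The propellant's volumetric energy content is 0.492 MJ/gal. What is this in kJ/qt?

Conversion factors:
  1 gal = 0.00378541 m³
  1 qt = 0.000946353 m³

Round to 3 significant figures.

123 kJ/qt

0.492 MJ/gal × 1000000 J/MJ ÷ 0.00378541 m³/gal = 1.29973×10⁸ J/m³
1.29973×10⁸ J/m³ ÷ 1000 J/kJ × 0.000946353 m³/qt = 123 kJ/qt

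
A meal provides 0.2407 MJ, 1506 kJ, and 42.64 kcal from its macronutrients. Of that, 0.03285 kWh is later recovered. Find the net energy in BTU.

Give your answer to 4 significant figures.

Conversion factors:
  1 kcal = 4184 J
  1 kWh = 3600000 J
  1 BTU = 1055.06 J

1713 BTU

0.2407 MJ × 1000000 → 240700 J
1506 kJ × 1000 → 1.506×10⁶ J
42.64 kcal × 4184 → 178406 J
0.03285 kWh × 3600000 → 118260 J
Result: 240700 + 1.506×10⁶ + 178406 − 118260 = 1.80685×10⁶ J
In BTU: 1.80685×10⁶ / 1055.06 = 1712.56 BTU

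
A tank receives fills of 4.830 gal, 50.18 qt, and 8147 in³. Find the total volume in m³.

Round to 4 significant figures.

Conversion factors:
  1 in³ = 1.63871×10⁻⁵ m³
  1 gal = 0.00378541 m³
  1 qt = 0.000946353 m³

4.830 gal × 0.00378541 → 0.0182835 m³
50.18 qt × 0.000946353 → 0.047488 m³
8147 in³ × 1.63871×10⁻⁵ → 0.133506 m³
Total: 0.0182835 + 0.047488 + 0.133506 = 0.199278 m³

0.1993 m³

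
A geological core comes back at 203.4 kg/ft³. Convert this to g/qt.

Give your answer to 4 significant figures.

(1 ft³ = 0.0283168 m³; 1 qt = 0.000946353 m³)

203.4 kg/ft³ ÷ 0.0283168 m³/ft³ = 7183.02 kg/m³
7183.02 kg/m³ ÷ 0.001 kg/g × 0.000946353 m³/qt = 6797.67 g/qt

6798 g/qt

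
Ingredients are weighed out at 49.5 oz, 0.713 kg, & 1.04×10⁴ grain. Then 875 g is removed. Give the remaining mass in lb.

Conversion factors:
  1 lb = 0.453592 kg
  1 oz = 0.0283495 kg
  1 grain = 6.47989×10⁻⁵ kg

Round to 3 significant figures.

49.5 oz × 0.0283495 → 1.4033 kg
0.713 kg (already kg)
1.04×10⁴ grain × 6.47989×10⁻⁵ → 0.673909 kg
875 g × 0.001 → 0.875 kg
Result: 1.4033 + 0.713 + 0.673909 − 0.875 = 1.91521 kg
In lb: 1.91521 / 0.453592 = 4.22232 lb

4.22 lb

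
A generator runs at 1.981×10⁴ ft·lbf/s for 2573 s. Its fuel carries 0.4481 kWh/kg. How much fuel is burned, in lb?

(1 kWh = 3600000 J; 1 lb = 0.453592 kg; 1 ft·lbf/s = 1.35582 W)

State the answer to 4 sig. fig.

94.45 lb

1.981×10⁴ ft·lbf/s → 26858.8 W
E = P × t = 26858.8 × 2573 = 6.91077×10⁷ J
0.4481 kWh/kg → 1.61316×10⁶ J/kg
m = E / e_s = 6.91077×10⁷ / 1.61316×10⁶ = 42.84 kg
In lb: 42.84 / 0.453592 = 94.4461 lb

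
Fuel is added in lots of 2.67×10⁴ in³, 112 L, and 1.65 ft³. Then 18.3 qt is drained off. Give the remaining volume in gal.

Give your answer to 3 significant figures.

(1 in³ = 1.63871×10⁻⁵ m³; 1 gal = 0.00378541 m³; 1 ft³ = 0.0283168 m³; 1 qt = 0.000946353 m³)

2.67×10⁴ in³ × 1.63871×10⁻⁵ → 0.437536 m³
112 L × 0.001 → 0.112 m³
1.65 ft³ × 0.0283168 → 0.0467227 m³
18.3 qt × 0.000946353 → 0.0173183 m³
Net: 0.437536 + 0.112 + 0.0467227 − 0.0173183 = 0.57894 m³
In gal: 0.57894 / 0.00378541 = 152.94 gal

153 gal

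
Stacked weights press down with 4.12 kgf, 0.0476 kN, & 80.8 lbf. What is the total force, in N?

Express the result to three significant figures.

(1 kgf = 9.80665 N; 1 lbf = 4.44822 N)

4.12 kgf × 9.80665 → 40.4034 N
0.0476 kN × 1000 → 47.6 N
80.8 lbf × 4.44822 → 359.416 N
Sum: 40.4034 + 47.6 + 359.416 = 447.419 N

447 N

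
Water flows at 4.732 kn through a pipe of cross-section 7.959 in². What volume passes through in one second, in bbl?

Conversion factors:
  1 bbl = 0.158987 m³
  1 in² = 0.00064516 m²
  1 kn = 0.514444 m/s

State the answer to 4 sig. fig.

0.07862 bbl

4.732 kn × 0.514444 = 2.43435 m/s
7.959 in² × 0.00064516 = 0.00513483 m²
V = v × A × t = 2.43435 m/s × 0.00513483 m² × 1 s = 0.0125 m³
0.0125 m³ ÷ (0.158987 m³/bbl) = 0.0786228 bbl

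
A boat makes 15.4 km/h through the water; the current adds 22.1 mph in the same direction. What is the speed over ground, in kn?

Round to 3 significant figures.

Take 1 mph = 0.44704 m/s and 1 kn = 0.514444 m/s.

15.4 km/h × (1/3.6) → 4.27778 m/s
22.1 mph × 0.44704 → 9.87958 m/s
Sum: 4.27778 + 9.87958 = 14.1574 m/s
In kn: 14.1574 / 0.514444 = 27.5198 kn

27.5 kn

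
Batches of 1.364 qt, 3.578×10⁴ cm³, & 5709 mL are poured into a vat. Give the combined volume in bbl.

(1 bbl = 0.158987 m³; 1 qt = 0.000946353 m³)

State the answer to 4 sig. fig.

1.364 qt × 0.000946353 = 0.00129083 m³
3.578×10⁴ cm³ × 10⁻⁶ = 0.03578 m³
5709 mL × 10⁻⁶ = 0.005709 m³
Combined: 0.00129083 + 0.03578 + 0.005709 = 0.0427798 m³
In bbl: 0.0427798 / 0.158987 = 0.269077 bbl

0.2691 bbl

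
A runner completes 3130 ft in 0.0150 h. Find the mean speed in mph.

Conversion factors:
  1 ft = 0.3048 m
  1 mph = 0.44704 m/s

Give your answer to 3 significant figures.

39.5 mph

3130 ft × 0.3048 = 954.024 m
0.0150 h × 3600 = 54 s
v = d / t = 954.024 m / 54 s = 17.6671 m/s
17.6671 m/s ÷ (0.44704 m/s/mph) = 39.5202 mph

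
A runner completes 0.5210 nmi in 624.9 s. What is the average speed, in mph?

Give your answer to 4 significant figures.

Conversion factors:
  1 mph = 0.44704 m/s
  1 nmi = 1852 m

0.5210 nmi × 1852 → 964.892 m
v = d / t = 964.892 m / 624.9 s = 1.54407 m/s
1.54407 m/s ÷ (0.44704 m/s/mph) = 3.45399 mph

3.454 mph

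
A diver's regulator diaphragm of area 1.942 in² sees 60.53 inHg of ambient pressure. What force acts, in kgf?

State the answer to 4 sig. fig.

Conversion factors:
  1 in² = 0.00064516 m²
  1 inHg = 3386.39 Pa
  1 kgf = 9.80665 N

26.19 kgf

60.53 inHg × 3386.39 = 204978 Pa
1.942 in² × 0.00064516 = 0.0012529 m²
F = P × A = 204978 Pa × 0.0012529 m² = 256.817 N
256.817 N ÷ (9.80665 N/kgf) = 26.188 kgf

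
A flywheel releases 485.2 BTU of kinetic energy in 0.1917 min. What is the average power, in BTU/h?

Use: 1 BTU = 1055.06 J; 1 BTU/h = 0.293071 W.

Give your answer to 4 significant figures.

485.2 BTU × 1055.06 → 511915 J
0.1917 min × 60 → 11.502 s
P = E / t = 511915 J / 11.502 s = 44506.6 W
44506.6 W ÷ (0.293071 W/BTU/h) = 151863 BTU/h

1.519×10⁵ BTU/h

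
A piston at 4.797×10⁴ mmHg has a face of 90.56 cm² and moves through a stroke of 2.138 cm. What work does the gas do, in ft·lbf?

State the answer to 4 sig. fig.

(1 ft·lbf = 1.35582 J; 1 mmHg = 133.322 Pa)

4.797×10⁴ mmHg → 6.39546×10⁶ Pa
90.56 cm² → 0.009056 m²
F = P × A = 6.39546×10⁶ × 0.009056 = 57917.3 N
2.138 cm → 0.02138 m
W = F × d = 57917.3 × 0.02138 = 1238.27 J
In ft·lbf: 1238.27 / 1.35582 = 913.3 ft·lbf

913.3 ft·lbf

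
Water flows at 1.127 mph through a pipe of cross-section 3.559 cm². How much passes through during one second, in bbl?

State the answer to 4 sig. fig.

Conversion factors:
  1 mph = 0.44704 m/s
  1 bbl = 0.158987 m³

1.127 mph × 0.44704 = 0.503814 m/s
3.559 cm² × 0.0001 = 3.559×10⁻⁴ m²
V = v × A × t = 0.503814 m/s × 3.559×10⁻⁴ m² × 1 s = 1.79307×10⁻⁴ m³
1.79307×10⁻⁴ m³ ÷ (0.158987 m³/bbl) = 0.00112781 bbl

0.001128 bbl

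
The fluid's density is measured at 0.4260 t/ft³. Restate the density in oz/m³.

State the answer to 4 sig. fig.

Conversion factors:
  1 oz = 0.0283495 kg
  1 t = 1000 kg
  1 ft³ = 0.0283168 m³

5.307×10⁵ oz/m³

0.4260 t/ft³ × 1000 kg/t ÷ 0.0283168 m³/ft³ = 15044.1 kg/m³
15044.1 kg/m³ ÷ 0.0283495 kg/oz = 530665 oz/m³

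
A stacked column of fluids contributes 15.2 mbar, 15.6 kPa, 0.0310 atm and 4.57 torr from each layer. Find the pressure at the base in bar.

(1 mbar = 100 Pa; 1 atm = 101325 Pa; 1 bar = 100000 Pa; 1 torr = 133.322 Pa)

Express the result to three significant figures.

0.209 bar

15.2 mbar × 100 → 1520 Pa
15.6 kPa × 1000 → 15600 Pa
0.0310 atm × 101325 → 3141.08 Pa
4.57 torr × 133.322 → 609.282 Pa
Combined: 1520 + 15600 + 3141.08 + 609.282 = 20870.4 Pa
In bar: 20870.4 / 100000 = 0.208704 bar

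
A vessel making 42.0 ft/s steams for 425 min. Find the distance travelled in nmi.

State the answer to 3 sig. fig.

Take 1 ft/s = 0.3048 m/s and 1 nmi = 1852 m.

42.0 ft/s × 0.3048 = 12.8016 m/s
425 min × 60 = 25500 s
d = v × t = 12.8016 m/s × 25500 s = 326441 m
326441 m ÷ (1852 m/nmi) = 176.264 nmi

176 nmi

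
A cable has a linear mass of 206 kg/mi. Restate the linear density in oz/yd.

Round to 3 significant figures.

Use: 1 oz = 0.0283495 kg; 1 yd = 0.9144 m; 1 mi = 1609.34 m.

206 kg/mi ÷ 1609.34 m/mi = 0.128003 kg/m
0.128003 kg/m ÷ 0.0283495 kg/oz × 0.9144 m/yd = 4.12868 oz/yd

4.13 oz/yd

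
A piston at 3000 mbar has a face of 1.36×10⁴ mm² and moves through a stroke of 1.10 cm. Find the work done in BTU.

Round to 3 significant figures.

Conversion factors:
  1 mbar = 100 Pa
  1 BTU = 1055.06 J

3000 mbar → 300000 Pa
1.36×10⁴ mm² → 0.0136 m²
F = P × A = 300000 × 0.0136 = 4080 N
1.10 cm → 0.011 m
W = F × d = 4080 × 0.011 = 44.88 J
In BTU: 44.88 / 1055.06 = 0.0425379 BTU

0.0425 BTU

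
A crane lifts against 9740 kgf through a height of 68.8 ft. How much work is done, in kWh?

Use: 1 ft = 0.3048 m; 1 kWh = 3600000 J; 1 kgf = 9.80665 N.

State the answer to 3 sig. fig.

9740 kgf × 9.80665 → 95516.8 N
68.8 ft × 0.3048 → 20.9702 m
W = F × d = 95516.8 N × 20.9702 m = 2.00301×10⁶ J
2.00301×10⁶ J ÷ (3600000 J/kWh) = 0.556392 kWh

0.556 kWh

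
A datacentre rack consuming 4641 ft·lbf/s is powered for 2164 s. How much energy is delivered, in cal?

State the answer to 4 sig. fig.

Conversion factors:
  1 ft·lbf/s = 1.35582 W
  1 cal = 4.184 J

4641 ft·lbf/s × 1.35582 = 6292.36 W
E = P × t = 6292.36 W × 2164 s = 1.36167×10⁷ J
1.36167×10⁷ J ÷ (4.184 J/cal) = 3.25447×10⁶ cal

3.254×10⁶ cal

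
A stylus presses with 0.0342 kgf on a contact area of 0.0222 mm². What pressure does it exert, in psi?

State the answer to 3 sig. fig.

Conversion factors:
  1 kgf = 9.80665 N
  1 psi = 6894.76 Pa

0.0342 kgf × 9.80665 = 0.335387 N
0.0222 mm² × 10⁻⁶ = 2.22×10⁻⁸ m²
P = F / A = 0.335387 N / 2.22×10⁻⁸ m² = 1.51075×10⁷ Pa
1.51075×10⁷ Pa ÷ (6894.76 Pa/psi) = 2191.16 psi

2190 psi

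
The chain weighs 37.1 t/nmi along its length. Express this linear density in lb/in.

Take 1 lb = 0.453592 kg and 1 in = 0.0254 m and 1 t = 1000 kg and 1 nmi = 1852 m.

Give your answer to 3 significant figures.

1.12 lb/in

37.1 t/nmi × 1000 kg/t ÷ 1852 m/nmi = 20.0324 kg/m
20.0324 kg/m ÷ 0.453592 kg/lb × 0.0254 m/in = 1.12176 lb/in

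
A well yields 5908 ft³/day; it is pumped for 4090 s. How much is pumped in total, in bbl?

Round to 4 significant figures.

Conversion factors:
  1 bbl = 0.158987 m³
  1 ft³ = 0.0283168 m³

5908 ft³/day → 0.00193629 m³/s
V = Q × t = 0.00193629 × 4090 = 7.91943 m³
In bbl: 7.91943 / 0.158987 = 49.8118 bbl

49.81 bbl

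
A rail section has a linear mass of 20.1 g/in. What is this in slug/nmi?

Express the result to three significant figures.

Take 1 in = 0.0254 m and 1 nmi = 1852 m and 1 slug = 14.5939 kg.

100 slug/nmi

20.1 g/in × 0.001 kg/g ÷ 0.0254 m/in = 0.791339 kg/m
0.791339 kg/m ÷ 14.5939 kg/slug × 1852 m/nmi = 100.423 slug/nmi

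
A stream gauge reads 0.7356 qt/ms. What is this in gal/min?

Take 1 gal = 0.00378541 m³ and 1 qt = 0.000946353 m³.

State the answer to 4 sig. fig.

0.7356 qt/ms × 0.000946353 m³/qt ÷ 0.001 s/ms = 0.696137 m³/s
0.696137 m³/s ÷ 0.00378541 m³/gal × 60 s/min = 11034 gal/min

1.103×10⁴ gal/min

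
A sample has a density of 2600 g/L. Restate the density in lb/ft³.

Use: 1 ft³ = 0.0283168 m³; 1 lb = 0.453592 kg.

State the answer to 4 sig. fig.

2600 g/L × 0.001 kg/g ÷ 0.001 m³/L = 2600 kg/m³
2600 kg/m³ ÷ 0.453592 kg/lb × 0.0283168 m³/ft³ = 162.313 lb/ft³

162.3 lb/ft³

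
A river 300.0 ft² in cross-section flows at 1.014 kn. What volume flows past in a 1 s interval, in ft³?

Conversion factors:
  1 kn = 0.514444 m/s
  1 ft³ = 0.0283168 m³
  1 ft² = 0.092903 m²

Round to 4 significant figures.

1.014 kn × 0.514444 → 0.521646 m/s
300.0 ft² × 0.092903 → 27.8709 m²
V = v × A × t = 0.521646 m/s × 27.8709 m² × 1 s = 14.5387 m³
14.5387 m³ ÷ (0.0283168 m³/ft³) = 513.43 ft³

513.4 ft³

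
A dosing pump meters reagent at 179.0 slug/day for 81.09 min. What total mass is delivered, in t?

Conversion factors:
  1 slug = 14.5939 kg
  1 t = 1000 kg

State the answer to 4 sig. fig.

179.0 slug/day → 0.030235 kg/s
81.09 min → 4865.4 s
m = ṁ × t = 0.030235 × 4865.4 = 147.105 kg
In t: 147.105 / 1000 = 0.147105 t

0.1471 t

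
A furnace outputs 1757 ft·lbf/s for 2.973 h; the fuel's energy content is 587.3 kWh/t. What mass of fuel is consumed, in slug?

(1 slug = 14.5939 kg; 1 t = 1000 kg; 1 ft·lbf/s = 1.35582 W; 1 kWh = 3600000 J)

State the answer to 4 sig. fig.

1757 ft·lbf/s → 2382.18 W
2.973 h → 10702.8 s
E = P × t = 2382.18 × 10702.8 = 2.5496×10⁷ J
587.3 kWh/t → 2.11428×10⁶ J/kg
m = E / e_s = 2.5496×10⁷ / 2.11428×10⁶ = 12.059 kg
In slug: 12.059 / 14.5939 = 0.826304 slug

0.8263 slug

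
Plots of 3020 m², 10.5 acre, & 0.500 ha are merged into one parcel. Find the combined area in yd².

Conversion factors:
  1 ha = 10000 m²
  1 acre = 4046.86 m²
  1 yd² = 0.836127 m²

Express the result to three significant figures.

6.04×10⁴ yd²

3020 m² (already m²)
10.5 acre × 4046.86 → 42492 m²
0.500 ha × 10000 → 5000 m²
Total: 3020 + 42492 + 5000 = 50512 m²
In yd²: 50512 / 0.836127 = 60411.9 yd²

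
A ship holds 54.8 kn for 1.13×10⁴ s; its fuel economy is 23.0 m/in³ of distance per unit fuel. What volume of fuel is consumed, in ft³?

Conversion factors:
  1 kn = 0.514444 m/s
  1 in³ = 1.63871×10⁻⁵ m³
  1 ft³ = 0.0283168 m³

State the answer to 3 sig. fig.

8.02 ft³

54.8 kn → 28.1915 m/s
d = v × t = 28.1915 × 11300 = 318564 m
23.0 m/in³ → 1.40354×10⁶ m/m³
V = d / (distance per unit fuel) = 318564 / 1.40354×10⁶ = 0.226972 m³
In ft³: 0.226972 / 0.0283168 = 8.01545 ft³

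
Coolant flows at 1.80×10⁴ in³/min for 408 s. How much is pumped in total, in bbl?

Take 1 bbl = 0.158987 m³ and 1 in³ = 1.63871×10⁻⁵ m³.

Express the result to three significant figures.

1.80×10⁴ in³/min → 0.00491613 m³/s
V = Q × t = 0.00491613 × 408 = 2.00578 m³
In bbl: 2.00578 / 0.158987 = 12.616 bbl

12.6 bbl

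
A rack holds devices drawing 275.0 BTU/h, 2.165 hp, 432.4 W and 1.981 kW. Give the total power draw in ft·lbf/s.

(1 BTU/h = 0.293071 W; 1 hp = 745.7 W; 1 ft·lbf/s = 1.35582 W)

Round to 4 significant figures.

3030 ft·lbf/s

275.0 BTU/h × 0.293071 = 80.5945 W
2.165 hp × 745.7 = 1614.44 W
432.4 W (already W)
1.981 kW × 1000 = 1981 W
Combined: 80.5945 + 1614.44 + 432.4 + 1981 = 4108.43 W
In ft·lbf/s: 4108.43 / 1.35582 = 3030.22 ft·lbf/s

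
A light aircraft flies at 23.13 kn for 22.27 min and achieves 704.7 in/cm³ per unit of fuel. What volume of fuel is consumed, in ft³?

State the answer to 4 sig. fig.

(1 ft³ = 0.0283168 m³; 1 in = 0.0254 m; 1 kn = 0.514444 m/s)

23.13 kn → 11.8991 m/s
22.27 min → 1336.2 s
d = v × t = 11.8991 × 1336.2 = 15899.6 m
704.7 in/cm³ → 1.78994×10⁷ m/m³
V = d / (distance per unit fuel) = 15899.6 / 1.78994×10⁷ = 8.88276×10⁻⁴ m³
In ft³: 8.88276×10⁻⁴ / 0.0283168 = 0.0313692 ft³

0.03137 ft³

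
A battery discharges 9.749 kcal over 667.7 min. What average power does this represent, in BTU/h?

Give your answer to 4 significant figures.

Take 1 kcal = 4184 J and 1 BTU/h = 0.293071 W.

9.749 kcal × 4184 = 40789.8 J
667.7 min × 60 = 40062 s
P = E / t = 40789.8 J / 40062 s = 1.01817 W
1.01817 W ÷ (0.293071 W/BTU/h) = 3.47414 BTU/h

3.474 BTU/h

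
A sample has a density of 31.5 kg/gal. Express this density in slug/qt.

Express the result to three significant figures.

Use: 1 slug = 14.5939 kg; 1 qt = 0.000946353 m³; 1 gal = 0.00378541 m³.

31.5 kg/gal ÷ 0.00378541 m³/gal = 8321.42 kg/m³
8321.42 kg/m³ ÷ 14.5939 kg/slug × 0.000946353 m³/qt = 0.539609 slug/qt

0.540 slug/qt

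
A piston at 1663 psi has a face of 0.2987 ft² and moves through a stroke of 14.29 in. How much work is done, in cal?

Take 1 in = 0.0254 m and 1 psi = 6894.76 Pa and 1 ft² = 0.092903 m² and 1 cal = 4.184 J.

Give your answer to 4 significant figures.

1663 psi → 1.1466×10⁷ Pa
0.2987 ft² → 0.0277501 m²
F = P × A = 1.1466×10⁷ × 0.0277501 = 318183 N
14.29 in → 0.362966 m
W = F × d = 318183 × 0.362966 = 115490 J
In cal: 115490 / 4.184 = 27602.8 cal

2.760×10⁴ cal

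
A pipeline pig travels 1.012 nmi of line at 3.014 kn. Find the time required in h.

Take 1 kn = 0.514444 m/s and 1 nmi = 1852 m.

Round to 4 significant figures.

1.012 nmi × 1852 = 1874.22 m
3.014 kn × 0.514444 = 1.55053 m/s
t = d / v = 1874.22 m / 1.55053 m/s = 1208.76 s
1208.76 s ÷ (3600 s/h) = 0.335767 h

0.3358 h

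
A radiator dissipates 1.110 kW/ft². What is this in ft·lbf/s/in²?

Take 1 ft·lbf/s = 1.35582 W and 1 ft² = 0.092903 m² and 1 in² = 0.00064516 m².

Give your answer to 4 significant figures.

5.685 ft·lbf/s/in²

1.110 kW/ft² × 1000 W/kW ÷ 0.092903 m²/ft² = 11947.9 W/m²
11947.9 W/m² ÷ 1.35582 W/ft·lbf/s × 0.00064516 m²/in² = 5.68535 ft·lbf/s/in²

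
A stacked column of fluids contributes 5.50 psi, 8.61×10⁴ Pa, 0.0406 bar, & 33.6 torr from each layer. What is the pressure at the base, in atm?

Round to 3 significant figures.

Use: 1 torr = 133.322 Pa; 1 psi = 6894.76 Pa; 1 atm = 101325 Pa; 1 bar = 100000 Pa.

5.50 psi × 6894.76 = 37921.2 Pa
8.61×10⁴ Pa (already Pa)
0.0406 bar × 100000 = 4060 Pa
33.6 torr × 133.322 = 4479.62 Pa
Total: 37921.2 + 86100 + 4060 + 4479.62 = 132561 Pa
In atm: 132561 / 101325 = 1.30828 atm

1.31 atm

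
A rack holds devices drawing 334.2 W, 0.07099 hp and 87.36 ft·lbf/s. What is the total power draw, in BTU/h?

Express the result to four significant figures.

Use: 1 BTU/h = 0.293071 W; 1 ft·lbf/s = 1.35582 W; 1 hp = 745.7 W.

1725 BTU/h

334.2 W (already W)
0.07099 hp × 745.7 = 52.9372 W
87.36 ft·lbf/s × 1.35582 = 118.444 W
Combined: 334.2 + 52.9372 + 118.444 = 505.581 W
In BTU/h: 505.581 / 0.293071 = 1725.11 BTU/h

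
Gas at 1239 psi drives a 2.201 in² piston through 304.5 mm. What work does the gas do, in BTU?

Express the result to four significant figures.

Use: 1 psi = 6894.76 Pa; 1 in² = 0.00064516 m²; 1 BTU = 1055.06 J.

3.501 BTU

1239 psi → 8.54261×10⁶ Pa
2.201 in² → 0.00142 m²
F = P × A = 8.54261×10⁶ × 0.00142 = 12130.5 N
304.5 mm → 0.3045 m
W = F × d = 12130.5 × 0.3045 = 3693.74 J
In BTU: 3693.74 / 1055.06 = 3.50098 BTU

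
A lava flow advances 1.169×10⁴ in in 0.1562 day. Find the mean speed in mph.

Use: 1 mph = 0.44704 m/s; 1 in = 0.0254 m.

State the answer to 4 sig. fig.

0.04922 mph

1.169×10⁴ in × 0.0254 → 296.926 m
0.1562 day × 86400 → 13495.7 s
v = d / t = 296.926 m / 13495.7 s = 0.0220015 m/s
0.0220015 m/s ÷ (0.44704 m/s/mph) = 0.049216 mph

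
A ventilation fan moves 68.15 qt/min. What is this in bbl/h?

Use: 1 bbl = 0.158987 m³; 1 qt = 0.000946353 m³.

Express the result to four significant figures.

24.34 bbl/h

68.15 qt/min × 0.000946353 m³/qt ÷ 60 s/min = 0.0010749 m³/s
0.0010749 m³/s ÷ 0.158987 m³/bbl × 3600 s/h = 24.3393 bbl/h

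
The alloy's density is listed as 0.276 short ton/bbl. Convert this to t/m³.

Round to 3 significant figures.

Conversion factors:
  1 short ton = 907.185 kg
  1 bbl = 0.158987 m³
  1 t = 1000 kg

1.57 t/m³

0.276 short ton/bbl × 907.185 kg/short ton ÷ 0.158987 m³/bbl = 1574.86 kg/m³
1574.86 kg/m³ ÷ 1000 kg/t = 1.57486 t/m³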